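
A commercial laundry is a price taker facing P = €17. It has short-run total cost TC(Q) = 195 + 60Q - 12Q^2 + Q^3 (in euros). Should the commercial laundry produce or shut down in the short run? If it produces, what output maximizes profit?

From TC, MC = TC'(Q) = 60 - 24Q + 3Q^2 and AVC = VC/Q = 60 - 12Q + Q^2.
AVC hits its minimum where MC = AVC, at Q = 6, giving min AVC = 60 - 12·6 + 6^2 = €24.
P = €17 lies below min AVC = €24; no output level covers variable cost.
The firm minimizes its loss by shutting down and losing only its fixed cost of €195.

Shut down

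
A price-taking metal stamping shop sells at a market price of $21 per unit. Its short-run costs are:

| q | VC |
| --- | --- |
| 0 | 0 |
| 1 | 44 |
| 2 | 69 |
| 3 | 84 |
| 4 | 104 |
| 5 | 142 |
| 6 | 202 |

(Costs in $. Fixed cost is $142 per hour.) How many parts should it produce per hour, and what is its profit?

Compute π = P·q − TC at each output: q=0: -142; q=1: -165; q=2: -169; q=3: -163; q=4: -162; q=5: -179; q=6: -218.
Profit is highest at q = 0. Equivalently, the lowest AVC in the table is 104/4 ≈ $26 at q = 4, and P = $21 falls below it — price never covers variable cost, so the firm shuts down and loses only its fixed cost.

q = 0 (shut down); profit = -$142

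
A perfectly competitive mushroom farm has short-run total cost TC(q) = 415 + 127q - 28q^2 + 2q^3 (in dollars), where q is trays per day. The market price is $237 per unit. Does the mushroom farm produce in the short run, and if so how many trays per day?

Produce at q = 11

Variable cost is VC = 127q - 28q^2 + 2q^3, so AVC = VC/q = 127 - 28q + 2q^2 and MC = dTC/dq = 127 - 56q + 6q^2.
The AVC parabola has its vertex at q = 28/4 = 7, where AVC = 127 - 28·7 + 2·7^2 = $29.
Since P = $237 ≥ min AVC = $29, price covers variable cost and the firm should produce.
P = MC gives -110 - 56q + 6q^2 = 0, with roots -5/3 and 11. Take the larger (rising MC): q* = 11.
Check: AVC at q = 11 is $61 ≤ P, so revenue covers variable cost.
Profit = P·q − TC = 237·11 − 1086 = $1521.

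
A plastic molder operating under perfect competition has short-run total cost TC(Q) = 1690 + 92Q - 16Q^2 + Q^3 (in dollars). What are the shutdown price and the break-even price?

Shutdown price = $28; break-even price = $183

AVC = 92 - 16Q + Q^2; minimized at Q = 8, giving min AVC = $28. That is the shutdown price.
ATC = 1690/Q + 92 - 16Q + Q^2. Setting dATC/dQ = −1690/Q^2 − 16 + 2Q = 0 gives Q = 13 (since 2·13^3 − 16·13^2 = 1690).
min ATC = 1690/13 + 92 − 16·13 + 13^2 = $183. That is the break-even price.
For $28 ≤ P < $183 the firm produces at a loss; below $28 it shuts down.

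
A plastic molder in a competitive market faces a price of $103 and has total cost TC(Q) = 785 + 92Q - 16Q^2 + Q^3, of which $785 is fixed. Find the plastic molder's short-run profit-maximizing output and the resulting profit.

AVC = 92 - 16Q + Q^2; min AVC = $28 at Q = 8. Since P = $103 ≥ min AVC, the firm produces.
MC = 92 - 32Q + 3Q^2. Setting P = MC and taking the root on the rising branch gives Q* = 11.
TR = 103·11 = 1133. TC = 785 + 407 = 1192. Profit = 1133 − 1192 = -$59.
By producing, the firm covers all variable cost plus $726 of fixed cost; shutting down would lose the full $785.

Profit = -$59 at Q = 11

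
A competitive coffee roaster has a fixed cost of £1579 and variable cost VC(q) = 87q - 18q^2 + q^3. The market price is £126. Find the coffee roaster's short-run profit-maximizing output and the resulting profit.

Profit = -£227 at q = 13

AVC = 87 - 18q + q^2; min AVC = £6 at q = 9. Since P = £126 ≥ min AVC, the firm produces.
MC = 87 - 36q + 3q^2. Setting P = MC and taking the root on the rising branch gives q* = 13.
TR = 126·13 = 1638. TC = 1579 + 286 = 1865. Profit = 1638 − 1865 = -£227.
That loss of £227 beats the £1579 the firm would lose by shutting down; producing recovers £1352 of fixed cost.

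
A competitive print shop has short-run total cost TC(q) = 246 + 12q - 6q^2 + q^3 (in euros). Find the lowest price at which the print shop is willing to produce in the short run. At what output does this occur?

Short-run supply begins at min AVC. From VC = 12q - 6q^2 + q^3, AVC = 12 - 6q + q^2.
dAVC/dq = -6 + 2q = 0 gives q = 3. min AVC = 12 - 6·3 + 3^2 = 3.
For P < €3 the firm produces nothing.

€3 per unit, at q = 3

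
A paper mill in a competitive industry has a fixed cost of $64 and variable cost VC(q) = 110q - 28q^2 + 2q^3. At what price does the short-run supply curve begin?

Short-run supply begins at min AVC. From VC = 110q - 28q^2 + 2q^3, AVC = 110 - 28q + 2q^2.
At the minimum of AVC, MC = AVC. MC = 110 - 56q + 6q^2; setting MC = AVC gives 4q^2 - 28q = 0, so q = 7. min AVC = 12.
For P < $12 the firm produces nothing.

$12 per unit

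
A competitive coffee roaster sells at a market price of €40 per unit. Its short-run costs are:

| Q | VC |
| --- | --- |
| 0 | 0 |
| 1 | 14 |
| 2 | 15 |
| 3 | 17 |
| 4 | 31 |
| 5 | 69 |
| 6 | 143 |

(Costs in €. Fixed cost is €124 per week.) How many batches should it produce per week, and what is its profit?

Compute π = P·Q − TC at each output: Q=0: -124; Q=1: -98; Q=2: -59; Q=3: -21; Q=4: 5; Q=5: 7; Q=6: -27.
Profit is maximized at Q = 5. AVC there is 69/5 = €13.80 ≤ P, so producing beats shutting down (which would give -€124).

Q = 5; profit = €7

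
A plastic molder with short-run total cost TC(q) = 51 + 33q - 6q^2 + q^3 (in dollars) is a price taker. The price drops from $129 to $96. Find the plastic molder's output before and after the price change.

Output falls from 8 to 7

MC = 33 - 12q + 3q^2; the shutdown threshold is min AVC = $24 (at q = 3).
With P = $129 above the shutdown price, P = MC gives q = 8.
At P = $96 ≥ min AVC, set P = MC: q = 7. The firm stays open but cuts output.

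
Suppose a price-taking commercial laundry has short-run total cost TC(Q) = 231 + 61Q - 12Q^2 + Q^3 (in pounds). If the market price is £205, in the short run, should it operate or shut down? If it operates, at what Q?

Variable cost is VC = 61Q - 12Q^2 + Q^3, so AVC = VC/Q = 61 - 12Q + Q^2 and MC = dTC/dQ = 61 - 24Q + 3Q^2.
The AVC parabola has its vertex at Q = 12/2 = 6, where AVC = 61 - 12·6 + 6^2 = £25.
Because £205 ≥ £25, revenue can cover variable cost; the firm operates.
Solving P = MC: -144 - 24Q + 3Q^2 = 0 ⇒ Q = -4 or 12. On the upward-sloping branch, Q* = 12.
Check: AVC at Q = 12 is £61 ≤ P, so revenue covers variable cost.
Profit = P·Q − TC = 205·12 − 963 = £1497.

Produce at Q = 12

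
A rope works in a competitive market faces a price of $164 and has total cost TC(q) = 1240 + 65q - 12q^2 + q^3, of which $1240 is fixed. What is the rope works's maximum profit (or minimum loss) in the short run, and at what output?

Profit = -$30 at q = 11

AVC = 65 - 12q + q^2 has its minimum $29 at q = 6; price $164 clears that bar, so the firm operates.
With MC = 65 - 24q + 3q^2, P = MC on the upward-sloping part at q* = 11.
TR = 164·11 = 1804. TC = 1240 + 594 = 1834. Profit = 1804 − 1834 = -$30.
That loss of $30 beats the $1240 the firm would lose by shutting down; producing recovers $1210 of fixed cost.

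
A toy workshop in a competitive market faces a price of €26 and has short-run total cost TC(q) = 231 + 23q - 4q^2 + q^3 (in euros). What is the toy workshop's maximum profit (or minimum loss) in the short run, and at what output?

Profit = -€213 at q = 3

AVC = 23 - 4q + q^2; min AVC = €19 at q = 2. Since P = €26 ≥ min AVC, the firm produces.
MC = 23 - 8q + 3q^2. Setting P = MC and taking the root on the rising branch gives q* = 3.
TR = 26·3 = 78. TC = 231 + 60 = 291. Profit = 78 − 291 = -€213.
Shutting down would mean losing the fixed cost of €231, so operating at a loss of €213 is better by €18.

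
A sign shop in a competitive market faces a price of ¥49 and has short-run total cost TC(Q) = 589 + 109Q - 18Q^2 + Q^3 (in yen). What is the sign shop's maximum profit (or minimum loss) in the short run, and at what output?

AVC = 109 - 18Q + Q^2; min AVC = ¥28 at Q = 9. Since P = ¥49 ≥ min AVC, the firm produces.
MC = 109 - 36Q + 3Q^2. Setting P = MC and taking the root on the rising branch gives Q* = 10.
TR = 49·10 = 490. TC = 589 + 290 = 879. Profit = 490 − 879 = -¥389.
That loss of ¥389 beats the ¥589 the firm would lose by shutting down; producing recovers ¥200 of fixed cost.

Profit = -¥389 at Q = 10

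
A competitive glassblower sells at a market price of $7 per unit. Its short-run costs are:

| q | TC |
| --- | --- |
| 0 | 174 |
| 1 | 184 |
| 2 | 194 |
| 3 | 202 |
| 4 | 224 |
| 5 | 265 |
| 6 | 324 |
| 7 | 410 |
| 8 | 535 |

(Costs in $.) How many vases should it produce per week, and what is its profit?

q = 0 (shut down); profit = -$174

Compute π = P·q − TC at each output: q=0: -174; q=1: -177; q=2: -180; q=3: -181; q=4: -196; q=5: -230; q=6: -282; q=7: -361; q=8: -479.
Profit is highest at q = 0. Equivalently, the lowest AVC in the table is 28/3 ≈ $9.33 at q = 3, and P = $7 falls below it — price never covers variable cost, so the firm shuts down and loses only its fixed cost.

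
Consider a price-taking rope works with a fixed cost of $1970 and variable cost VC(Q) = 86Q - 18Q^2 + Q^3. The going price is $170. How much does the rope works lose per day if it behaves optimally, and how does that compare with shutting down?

AVC = 86 - 18Q + Q^2; min AVC = $5 at Q = 9. Since P = $170 ≥ min AVC, the firm produces.
With MC = 86 - 36Q + 3Q^2, P = MC on the upward-sloping part at Q* = 14.
TR = 170·14 = 2380. TC = 1970 + 420 = 2390. Profit = 2380 − 2390 = -$10.
Shutting down would mean losing the fixed cost of $1970, so operating at a loss of $10 is better by $1960.

Profit = -$10 at Q = 14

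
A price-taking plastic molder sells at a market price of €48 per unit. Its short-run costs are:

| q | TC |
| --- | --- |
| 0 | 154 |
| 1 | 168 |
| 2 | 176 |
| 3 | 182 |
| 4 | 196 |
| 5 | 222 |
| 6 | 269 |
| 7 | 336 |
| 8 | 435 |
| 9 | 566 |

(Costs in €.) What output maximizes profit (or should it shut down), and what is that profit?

q = 6; profit = €19

Compute π = P·q − TC at each output: q=0: -154; q=1: -120; q=2: -80; q=3: -38; q=4: -4; q=5: 18; q=6: 19; q=7: 0; q=8: -51; q=9: -134.
Profit is maximized at q = 6. AVC there is 115/6 = €19.17 ≤ P, so producing beats shutting down (which would give -€154).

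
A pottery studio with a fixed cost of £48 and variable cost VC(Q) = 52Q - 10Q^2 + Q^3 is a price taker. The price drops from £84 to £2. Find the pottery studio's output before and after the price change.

Output falls from 8 to 0 (the firm shuts down)

MC = 52 - 20Q + 3Q^2; the shutdown threshold is min AVC = £27 (at Q = 5).
At P = £84 ≥ min AVC, set P = MC on the rising branch: Q = 8.
At P = £2 < min AVC = £27, price no longer covers variable cost at any output, so the firm shuts down: Q = 0.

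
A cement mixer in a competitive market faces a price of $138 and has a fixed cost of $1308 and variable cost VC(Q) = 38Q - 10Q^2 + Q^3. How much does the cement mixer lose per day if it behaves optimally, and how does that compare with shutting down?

AVC = 38 - 10Q + Q^2 has its minimum $13 at Q = 5; price $138 clears that bar, so the firm operates.
With MC = 38 - 20Q + 3Q^2, P = MC on the upward-sloping part at Q* = 10.
TR = 138·10 = 1380. TC = 1308 + 380 = 1688. Profit = 1380 − 1688 = -$308.
That loss of $308 beats the $1308 the firm would lose by shutting down; producing recovers $1000 of fixed cost.

Profit = -$308 at Q = 10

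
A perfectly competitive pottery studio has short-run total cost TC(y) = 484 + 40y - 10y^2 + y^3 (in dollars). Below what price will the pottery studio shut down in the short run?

The shutdown price is the minimum of AVC. VC = 40y - 10y^2 + y^3, so AVC = 40 - 10y + y^2.
dAVC/dy = -10 + 2y = 0 gives y = 5. min AVC = 40 - 10·5 + 5^2 = 15.
For P < $15 the firm produces nothing.

$15 per unit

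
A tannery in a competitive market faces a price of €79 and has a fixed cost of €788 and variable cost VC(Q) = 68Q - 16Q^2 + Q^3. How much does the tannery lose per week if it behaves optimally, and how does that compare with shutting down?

Profit = -€62 at Q = 11

AVC = 68 - 16Q + Q^2; min AVC = €4 at Q = 8. Since P = €79 ≥ min AVC, the firm produces.
With MC = 68 - 32Q + 3Q^2, P = MC on the upward-sloping part at Q* = 11.
TR = 79·11 = 869. TC = 788 + 143 = 931. Profit = 869 − 931 = -€62.
By producing, the firm covers all variable cost plus €726 of fixed cost; shutting down would lose the full €788.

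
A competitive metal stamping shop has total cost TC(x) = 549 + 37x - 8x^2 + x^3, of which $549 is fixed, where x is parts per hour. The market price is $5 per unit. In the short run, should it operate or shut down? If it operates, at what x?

From TC, MC = TC'(x) = 37 - 16x + 3x^2 and AVC = VC/x = 37 - 8x + x^2.
AVC is minimized where dAVC/dx = -8 + 2x = 0, at x = 4; min AVC = 37 - 8·4 + 4^2 = $21.
Since P = $5 < min AVC = $21, price fails to cover variable cost at any output.
Shutting down limits the loss to fixed cost, $549.

Shut down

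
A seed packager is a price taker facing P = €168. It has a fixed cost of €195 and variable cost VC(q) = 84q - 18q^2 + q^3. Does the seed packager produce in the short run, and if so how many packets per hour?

Variable cost is VC = 84q - 18q^2 + q^3, so AVC = VC/q = 84 - 18q + q^2 and MC = dTC/dq = 84 - 36q + 3q^2.
AVC hits its minimum where MC = AVC, at q = 9, giving min AVC = 84 - 18·9 + 9^2 = €3.
Because €168 ≥ €3, revenue can cover variable cost; the firm operates.
Solving P = MC: -84 - 36q + 3q^2 = 0 ⇒ q = -2 or 14. On the upward-sloping branch, q* = 14.
Check: AVC at q = 14 is €28 ≤ P, so revenue covers variable cost.
Profit = P·q − TC = 168·14 − 587 = €1765.

Produce at q = 14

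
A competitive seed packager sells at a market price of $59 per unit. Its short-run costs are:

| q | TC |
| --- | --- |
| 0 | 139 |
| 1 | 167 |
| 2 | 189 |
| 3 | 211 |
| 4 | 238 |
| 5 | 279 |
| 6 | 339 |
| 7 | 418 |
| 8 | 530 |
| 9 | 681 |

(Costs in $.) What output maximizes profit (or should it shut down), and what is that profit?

q = 5; profit = $16

Tabulate TR − TC: q=0: -139; q=1: -108; q=2: -71; q=3: -34; q=4: -2; q=5: 16; q=6: 15; q=7: -5; q=8: -58; q=9: -150.
Profit is maximized at q = 5. AVC there is 140/5 = $28 ≤ P, so producing beats shutting down (which would give -$139).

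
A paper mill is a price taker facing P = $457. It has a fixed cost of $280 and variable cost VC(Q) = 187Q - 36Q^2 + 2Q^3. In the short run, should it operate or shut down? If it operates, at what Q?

Produce at Q = 15

Variable cost is VC = 187Q - 36Q^2 + 2Q^3, so AVC = VC/Q = 187 - 36Q + 2Q^2 and MC = dTC/dQ = 187 - 72Q + 6Q^2.
AVC is minimized where dAVC/dQ = -36 + 4Q = 0, at Q = 9; min AVC = 187 - 36·9 + 2·9^2 = $25.
P = $457 exceeds min AVC = $25, so the firm stays open.
Solving P = MC: -270 - 72Q + 6Q^2 = 0 ⇒ Q = -3 or 15. On the upward-sloping branch, Q* = 15.
Check: AVC at Q = 15 is $97 ≤ P, so revenue covers variable cost.
Profit = P·Q − TC = 457·15 − 1735 = $5120.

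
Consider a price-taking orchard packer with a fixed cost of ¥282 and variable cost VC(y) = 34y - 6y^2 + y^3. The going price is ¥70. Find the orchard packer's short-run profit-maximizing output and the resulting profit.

AVC = 34 - 6y + y^2; min AVC = ¥25 at y = 3. Since P = ¥70 ≥ min AVC, the firm produces.
With MC = 34 - 12y + 3y^2, P = MC on the upward-sloping part at y* = 6.
TR = 70·6 = 420. TC = 282 + 204 = 486. Profit = 420 − 486 = -¥66.
That loss of ¥66 beats the ¥282 the firm would lose by shutting down; producing recovers ¥216 of fixed cost.

Profit = -¥66 at y = 6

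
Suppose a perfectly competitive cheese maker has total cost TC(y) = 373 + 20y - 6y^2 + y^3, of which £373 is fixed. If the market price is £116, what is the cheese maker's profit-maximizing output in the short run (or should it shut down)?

Strip out fixed cost: VC = 20y - 6y^2 + y^3. Then AVC = 20 - 6y + y^2 and MC = 20 - 12y + 3y^2.
AVC is minimized where dAVC/dy = -6 + 2y = 0, at y = 3; min AVC = 20 - 6·3 + 3^2 = £11.
Since P = £116 ≥ min AVC = £11, price covers variable cost and the firm should produce.
Set P = MC: 116 = 20 - 12y + 3y^2 → -96 - 12y + 3y^2 = 0. The roots are y = -4 and y = 8; the profit-maximizing output is on the rising part of MC, so y* = 8.
Check: AVC at y = 8 is £36 ≤ P, so revenue covers variable cost.
Profit = P·y − TC = 116·8 − 661 = £267.

Produce at y = 8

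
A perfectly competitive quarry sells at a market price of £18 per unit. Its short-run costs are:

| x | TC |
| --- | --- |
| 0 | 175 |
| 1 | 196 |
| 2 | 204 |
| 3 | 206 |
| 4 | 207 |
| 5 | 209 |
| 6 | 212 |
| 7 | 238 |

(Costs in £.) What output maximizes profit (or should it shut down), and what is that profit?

x = 6; profit = -£104

Tabulate TR − TC: x=0: -175; x=1: -178; x=2: -168; x=3: -152; x=4: -135; x=5: -119; x=6: -104; x=7: -112.
Profit is maximized at x = 6. AVC there is 37/6 = £6.17 ≤ P, so producing beats shutting down (which would give -£175).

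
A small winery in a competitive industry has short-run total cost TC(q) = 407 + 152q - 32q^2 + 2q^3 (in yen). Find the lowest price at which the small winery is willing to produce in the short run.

Short-run supply begins at min AVC. From VC = 152q - 32q^2 + 2q^3, AVC = 152 - 32q + 2q^2.
At the minimum of AVC, MC = AVC. MC = 152 - 64q + 6q^2; setting MC = AVC gives 4q^2 - 32q = 0, so q = 8. min AVC = 24.
For P < ¥24 the firm produces nothing.

¥24 per unit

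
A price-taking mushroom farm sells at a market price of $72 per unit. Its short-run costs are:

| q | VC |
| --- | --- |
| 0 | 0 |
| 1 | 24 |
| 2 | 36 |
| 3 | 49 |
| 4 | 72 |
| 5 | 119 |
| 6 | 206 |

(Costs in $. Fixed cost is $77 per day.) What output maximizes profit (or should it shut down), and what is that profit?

Tabulate TR − TC: q=0: -77; q=1: -29; q=2: 31; q=3: 90; q=4: 139; q=5: 164; q=6: 149.
Profit is maximized at q = 5. AVC there is 119/5 = $23.80 ≤ P, so producing beats shutting down (which would give -$77).

q = 5; profit = $164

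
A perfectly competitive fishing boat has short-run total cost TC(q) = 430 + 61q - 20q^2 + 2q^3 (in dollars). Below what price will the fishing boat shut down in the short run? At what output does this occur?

The firm shuts down when price falls below the minimum of average variable cost. AVC = VC/q = 61 - 20q + 2q^2.
dAVC/dq = -20 + 4q = 0 gives q = 5. min AVC = 61 - 20·5 + 2·5^2 = 11.
So the shutdown price is $11.

$11 per unit, at q = 5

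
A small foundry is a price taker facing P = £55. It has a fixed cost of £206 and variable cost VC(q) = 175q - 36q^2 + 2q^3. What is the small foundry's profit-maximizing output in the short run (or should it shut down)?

From TC, MC = TC'(q) = 175 - 72q + 6q^2 and AVC = VC/q = 175 - 36q + 2q^2.
AVC is minimized where dAVC/dq = -36 + 4q = 0, at q = 9; min AVC = 175 - 36·9 + 2·9^2 = £13.
Because £55 ≥ £13, revenue can cover variable cost; the firm operates.
Set P = MC: 55 = 175 - 72q + 6q^2 → 120 - 72q + 6q^2 = 0. The roots are q = 2 and q = 10; the profit-maximizing output is on the rising part of MC, so q* = 10.
Check: AVC at q = 10 is £15 ≤ P, so revenue covers variable cost.
Profit = P·q − TC = 55·10 − 356 = £194.

Produce at q = 10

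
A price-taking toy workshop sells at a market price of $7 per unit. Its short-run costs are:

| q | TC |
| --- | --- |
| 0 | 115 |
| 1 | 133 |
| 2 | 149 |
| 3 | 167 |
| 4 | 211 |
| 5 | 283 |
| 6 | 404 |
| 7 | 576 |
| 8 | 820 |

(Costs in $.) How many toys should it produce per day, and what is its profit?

Compute π = P·q − TC at each output: q=0: -115; q=1: -126; q=2: -135; q=3: -146; q=4: -183; q=5: -248; q=6: -362; q=7: -527; q=8: -764.
Profit is highest at q = 0. Equivalently, the lowest AVC in the table is 34/2 ≈ $17 at q = 2, and P = $7 falls below it — price never covers variable cost, so the firm shuts down and loses only its fixed cost.

q = 0 (shut down); profit = -$115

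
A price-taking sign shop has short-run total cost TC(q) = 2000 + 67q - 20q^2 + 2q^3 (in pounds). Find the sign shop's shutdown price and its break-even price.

Shutdown price = min AVC. AVC = 67 - 20q + 2q^2, with vertex at q = 5 and minimum £17.
ATC = 2000/q + 67 - 20q + 2q^2. Setting dATC/dq = −2000/q^2 − 20 + 4q = 0 gives q = 10 (since 4·10^3 − 20·10^2 = 2000).
min ATC = 2000/10 + 67 − 20·10 + 2·10^2 = £267. That is the break-even price.
Between these two prices the firm operates at a loss; above £267 it earns a profit.

Shutdown price = £17; break-even price = £267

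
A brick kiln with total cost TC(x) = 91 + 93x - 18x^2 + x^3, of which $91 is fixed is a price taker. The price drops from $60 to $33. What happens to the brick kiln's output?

Output falls from 11 to 10

MC = 93 - 36x + 3x^2; the shutdown threshold is min AVC = $12 (at x = 9).
With P = $60 above the shutdown price, P = MC gives x = 11.
At P = $33 ≥ min AVC, set P = MC: x = 10. The firm stays open but cuts output.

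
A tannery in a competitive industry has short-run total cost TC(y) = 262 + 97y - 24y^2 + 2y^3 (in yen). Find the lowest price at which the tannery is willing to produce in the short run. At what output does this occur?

¥25 per unit, at y = 6

Short-run supply begins at min AVC. From VC = 97y - 24y^2 + 2y^3, AVC = 97 - 24y + 2y^2.
At the minimum of AVC, MC = AVC. MC = 97 - 48y + 6y^2; setting MC = AVC gives 4y^2 - 24y = 0, so y = 6. min AVC = 25.
For P < ¥25 the firm produces nothing.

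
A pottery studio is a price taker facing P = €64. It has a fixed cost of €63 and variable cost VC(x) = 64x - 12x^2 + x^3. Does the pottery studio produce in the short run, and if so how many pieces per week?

Variable cost is VC = 64x - 12x^2 + x^3, so AVC = VC/x = 64 - 12x + x^2 and MC = dTC/dx = 64 - 24x + 3x^2.
AVC is minimized where dAVC/dx = -12 + 2x = 0, at x = 6; min AVC = 64 - 12·6 + 6^2 = €28.
Because €64 ≥ €28, revenue can cover variable cost; the firm operates.
Set P = MC: 64 = 64 - 24x + 3x^2 → -24x + 3x^2 = 0. The roots are x = 0 and x = 8; the profit-maximizing output is on the rising part of MC, so x* = 8.
Check: AVC at x = 8 is €32 ≤ P, so revenue covers variable cost.
Profit = P·x − TC = 64·8 − 319 = €193.

Produce at x = 8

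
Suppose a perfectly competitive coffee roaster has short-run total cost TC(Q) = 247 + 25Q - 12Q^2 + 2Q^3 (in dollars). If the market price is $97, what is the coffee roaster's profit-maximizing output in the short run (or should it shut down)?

Produce at Q = 6

Variable cost is VC = 25Q - 12Q^2 + 2Q^3, so AVC = VC/Q = 25 - 12Q + 2Q^2 and MC = dTC/dQ = 25 - 24Q + 6Q^2.
AVC is minimized where dAVC/dQ = -12 + 4Q = 0, at Q = 3; min AVC = 25 - 12·3 + 2·3^2 = $7.
Since P = $97 ≥ min AVC = $7, price covers variable cost and the firm should produce.
P = MC gives -72 - 24Q + 6Q^2 = 0, with roots -2 and 6. Take the larger (rising MC): Q* = 6.
Check: AVC at Q = 6 is $25 ≤ P, so revenue covers variable cost.
Profit = P·Q − TC = 97·6 − 397 = $185.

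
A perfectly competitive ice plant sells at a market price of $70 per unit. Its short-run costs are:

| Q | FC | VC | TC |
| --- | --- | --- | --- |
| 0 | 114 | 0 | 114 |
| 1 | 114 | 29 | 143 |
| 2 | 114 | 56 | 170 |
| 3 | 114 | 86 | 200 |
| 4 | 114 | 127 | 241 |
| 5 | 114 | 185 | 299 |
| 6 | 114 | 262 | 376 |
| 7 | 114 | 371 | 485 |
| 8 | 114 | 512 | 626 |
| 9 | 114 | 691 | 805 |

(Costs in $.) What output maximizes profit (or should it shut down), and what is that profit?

Q = 5; profit = $51

Tabulate TR − TC: Q=0: -114; Q=1: -73; Q=2: -30; Q=3: 10; Q=4: 39; Q=5: 51; Q=6: 44; Q=7: 5; Q=8: -66; Q=9: -175.
Profit is maximized at Q = 5. AVC there is 185/5 = $37 ≤ P, so producing beats shutting down (which would give -$114).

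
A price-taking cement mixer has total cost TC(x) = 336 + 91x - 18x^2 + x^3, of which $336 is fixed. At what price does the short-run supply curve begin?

$10 per unit

Short-run supply begins at min AVC. From VC = 91x - 18x^2 + x^3, AVC = 91 - 18x + x^2.
At the minimum of AVC, MC = AVC. MC = 91 - 36x + 3x^2; setting MC = AVC gives 2x^2 - 18x = 0, so x = 9. min AVC = 10.
So the shutdown price is $10.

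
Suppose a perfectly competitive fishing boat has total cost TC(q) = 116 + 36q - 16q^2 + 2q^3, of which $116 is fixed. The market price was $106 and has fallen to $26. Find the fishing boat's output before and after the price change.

Output falls from 7 to 5

MC = 36 - 32q + 6q^2; the shutdown threshold is min AVC = $4 (at q = 4).
At P = $106 ≥ min AVC, set P = MC on the rising branch: q = 7.
At P = $26 ≥ min AVC, set P = MC: q = 5. The firm stays open but cuts output.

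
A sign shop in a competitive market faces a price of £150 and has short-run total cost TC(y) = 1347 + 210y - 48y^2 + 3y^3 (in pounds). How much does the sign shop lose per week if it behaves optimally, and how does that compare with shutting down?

AVC = 210 - 48y + 3y^2; min AVC = £18 at y = 8. Since P = £150 ≥ min AVC, the firm produces.
MC = 210 - 96y + 9y^2. Setting P = MC and taking the root on the rising branch gives y* = 10.
TR = 150·10 = 1500. TC = 1347 + 300 = 1647. Profit = 1500 − 1647 = -£147.
That loss of £147 beats the £1347 the firm would lose by shutting down; producing recovers £1200 of fixed cost.

Profit = -£147 at y = 10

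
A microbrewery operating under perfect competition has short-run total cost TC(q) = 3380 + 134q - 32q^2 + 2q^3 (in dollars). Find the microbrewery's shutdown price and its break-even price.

Shutdown price = min AVC. AVC = 134 - 32q + 2q^2, with vertex at q = 8 and minimum $6.
ATC = 3380/q + 134 - 32q + 2q^2. Setting dATC/dq = −3380/q^2 − 32 + 4q = 0 gives q = 13 (since 4·13^3 − 32·13^2 = 3380).
min ATC = 3380/13 + 134 − 32·13 + 2·13^2 = $316. That is the break-even price.
Between these two prices the firm operates at a loss; above $316 it earns a profit.

Shutdown price = $6; break-even price = $316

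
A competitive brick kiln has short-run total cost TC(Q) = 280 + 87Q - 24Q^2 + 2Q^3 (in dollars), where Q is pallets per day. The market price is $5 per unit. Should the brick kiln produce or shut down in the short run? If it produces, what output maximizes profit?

Variable cost is VC = 87Q - 24Q^2 + 2Q^3, so AVC = VC/Q = 87 - 24Q + 2Q^2 and MC = dTC/dQ = 87 - 48Q + 6Q^2.
AVC hits its minimum where MC = AVC, at Q = 6, giving min AVC = 87 - 24·6 + 2·6^2 = $15.
With P < min AVC ($5 < $15), every unit sold adds to the loss.
Best response: produce nothing and absorb the $280 fixed cost.

Shut down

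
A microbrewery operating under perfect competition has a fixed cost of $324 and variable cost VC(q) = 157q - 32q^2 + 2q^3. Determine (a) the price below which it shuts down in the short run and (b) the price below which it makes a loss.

AVC = 157 - 32q + 2q^2; minimized at q = 8, giving min AVC = $29. That is the shutdown price.
ATC = 324/q + 157 - 32q + 2q^2. Setting dATC/dq = −324/q^2 − 32 + 4q = 0 gives q = 9 (since 4·9^3 − 32·9^2 = 324).
min ATC = 324/9 + 157 − 32·9 + 2·9^2 = $67. That is the break-even price.
For $29 ≤ P < $67 the firm produces at a loss; below $29 it shuts down.

Shutdown price = $29; break-even price = $67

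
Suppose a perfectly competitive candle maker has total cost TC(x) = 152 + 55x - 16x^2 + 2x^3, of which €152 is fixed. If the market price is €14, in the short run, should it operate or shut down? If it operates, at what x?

Shut down

Strip out fixed cost: VC = 55x - 16x^2 + 2x^3. Then AVC = 55 - 16x + 2x^2 and MC = 55 - 32x + 6x^2.
The AVC parabola has its vertex at x = 16/4 = 4, where AVC = 55 - 16·4 + 2·4^2 = €23.
With P < min AVC (€14 < €23), every unit sold adds to the loss.
The firm minimizes its loss by shutting down and losing only its fixed cost of €152.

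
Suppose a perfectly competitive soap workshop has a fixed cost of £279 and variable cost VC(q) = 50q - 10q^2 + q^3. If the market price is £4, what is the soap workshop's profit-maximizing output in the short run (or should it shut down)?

Strip out fixed cost: VC = 50q - 10q^2 + q^3. Then AVC = 50 - 10q + q^2 and MC = 50 - 20q + 3q^2.
AVC is minimized where dAVC/dq = -10 + 2q = 0, at q = 5; min AVC = 50 - 10·5 + 5^2 = £25.
Since P = £4 < min AVC = £25, price fails to cover variable cost at any output.
Shutting down limits the loss to fixed cost, £279.

Shut down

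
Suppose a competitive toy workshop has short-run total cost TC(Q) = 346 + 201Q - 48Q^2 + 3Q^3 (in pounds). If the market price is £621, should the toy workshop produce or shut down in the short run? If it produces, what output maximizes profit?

Strip out fixed cost: VC = 201Q - 48Q^2 + 3Q^3. Then AVC = 201 - 48Q + 3Q^2 and MC = 201 - 96Q + 9Q^2.
The AVC parabola has its vertex at Q = 48/6 = 8, where AVC = 201 - 48·8 + 3·8^2 = £9.
P = £621 exceeds min AVC = £9, so the firm stays open.
Solving P = MC: -420 - 96Q + 9Q^2 = 0 ⇒ Q = -10/3 or 14. On the upward-sloping branch, Q* = 14.
Check: AVC at Q = 14 is £117 ≤ P, so revenue covers variable cost.
Profit = P·Q − TC = 621·14 − 1984 = £6710.

Produce at Q = 14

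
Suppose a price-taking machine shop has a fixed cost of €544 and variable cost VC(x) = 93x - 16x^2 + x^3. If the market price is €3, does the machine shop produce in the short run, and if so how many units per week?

Strip out fixed cost: VC = 93x - 16x^2 + x^3. Then AVC = 93 - 16x + x^2 and MC = 93 - 32x + 3x^2.
The AVC parabola has its vertex at x = 16/2 = 8, where AVC = 93 - 16·8 + 8^2 = €29.
P = €3 lies below min AVC = €29; no output level covers variable cost.
Shutting down limits the loss to fixed cost, €544.

Shut down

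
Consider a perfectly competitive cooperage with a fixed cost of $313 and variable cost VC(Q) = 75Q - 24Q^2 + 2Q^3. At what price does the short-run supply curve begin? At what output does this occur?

The shutdown price is the minimum of AVC. VC = 75Q - 24Q^2 + 2Q^3, so AVC = 75 - 24Q + 2Q^2.
dAVC/dQ = -24 + 4Q = 0 gives Q = 6. min AVC = 75 - 24·6 + 2·6^2 = 3.
The firm shuts down for any P below $3.

$3 per unit, at Q = 6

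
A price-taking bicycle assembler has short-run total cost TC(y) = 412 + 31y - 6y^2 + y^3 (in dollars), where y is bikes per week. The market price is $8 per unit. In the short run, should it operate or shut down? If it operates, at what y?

Shut down

Variable cost is VC = 31y - 6y^2 + y^3, so AVC = VC/y = 31 - 6y + y^2 and MC = dTC/dy = 31 - 12y + 3y^2.
AVC hits its minimum where MC = AVC, at y = 3, giving min AVC = 31 - 6·3 + 3^2 = $22.
P = $8 lies below min AVC = $22; no output level covers variable cost.
The firm minimizes its loss by shutting down and losing only its fixed cost of $412.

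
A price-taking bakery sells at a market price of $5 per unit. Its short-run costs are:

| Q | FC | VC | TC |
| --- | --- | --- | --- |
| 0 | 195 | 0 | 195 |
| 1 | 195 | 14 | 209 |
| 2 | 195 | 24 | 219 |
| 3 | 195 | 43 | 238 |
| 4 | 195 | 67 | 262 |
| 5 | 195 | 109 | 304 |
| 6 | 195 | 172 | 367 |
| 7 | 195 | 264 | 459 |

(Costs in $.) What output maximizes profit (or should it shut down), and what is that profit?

Q = 0 (shut down); profit = -$195

Profit at each row (π = 5Q − TC): Q=0: -195; Q=1: -204; Q=2: -209; Q=3: -223; Q=4: -242; Q=5: -279; Q=6: -337; Q=7: -424.
Profit is highest at Q = 0. Equivalently, the lowest AVC in the table is 24/2 ≈ $12 at Q = 2, and P = $5 falls below it — price never covers variable cost, so the firm shuts down and loses only its fixed cost.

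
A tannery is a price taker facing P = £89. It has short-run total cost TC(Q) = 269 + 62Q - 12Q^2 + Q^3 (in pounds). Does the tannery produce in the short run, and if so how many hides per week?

Strip out fixed cost: VC = 62Q - 12Q^2 + Q^3. Then AVC = 62 - 12Q + Q^2 and MC = 62 - 24Q + 3Q^2.
The AVC parabola has its vertex at Q = 12/2 = 6, where AVC = 62 - 12·6 + 6^2 = £26.
Since P = £89 ≥ min AVC = £26, price covers variable cost and the firm should produce.
Solving P = MC: -27 - 24Q + 3Q^2 = 0 ⇒ Q = -1 or 9. On the upward-sloping branch, Q* = 9.
Check: AVC at Q = 9 is £35 ≤ P, so revenue covers variable cost.
Profit = P·Q − TC = 89·9 − 584 = £217.

Produce at Q = 9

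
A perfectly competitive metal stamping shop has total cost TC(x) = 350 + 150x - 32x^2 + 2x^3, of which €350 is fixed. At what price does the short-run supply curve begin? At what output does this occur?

The shutdown price is the minimum of AVC. VC = 150x - 32x^2 + 2x^3, so AVC = 150 - 32x + 2x^2.
dAVC/dx = -32 + 4x = 0 gives x = 8. min AVC = 150 - 32·8 + 2·8^2 = 22.
The firm shuts down for any P below €22.

€22 per unit, at x = 8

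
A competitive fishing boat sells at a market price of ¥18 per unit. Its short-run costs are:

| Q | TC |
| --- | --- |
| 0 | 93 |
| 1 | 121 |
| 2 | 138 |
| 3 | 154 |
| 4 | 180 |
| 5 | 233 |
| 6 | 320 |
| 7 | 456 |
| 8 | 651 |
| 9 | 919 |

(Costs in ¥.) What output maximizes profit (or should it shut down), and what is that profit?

Q = 0 (shut down); profit = -¥93

Profit at each row (π = 18Q − TC): Q=0: -93; Q=1: -103; Q=2: -102; Q=3: -100; Q=4: -108; Q=5: -143; Q=6: -212; Q=7: -330; Q=8: -507; Q=9: -757.
Profit is highest at Q = 0. Equivalently, the lowest AVC in the table is 61/3 ≈ ¥20.33 at Q = 3, and P = ¥18 falls below it — price never covers variable cost, so the firm shuts down and loses only its fixed cost.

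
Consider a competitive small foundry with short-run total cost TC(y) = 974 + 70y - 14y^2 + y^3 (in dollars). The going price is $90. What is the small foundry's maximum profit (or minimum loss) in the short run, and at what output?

Profit = -$374 at y = 10

AVC = 70 - 14y + y^2 has its minimum $21 at y = 7; price $90 clears that bar, so the firm operates.
With MC = 70 - 28y + 3y^2, P = MC on the upward-sloping part at y* = 10.
TR = 90·10 = 900. TC = 974 + 300 = 1274. Profit = 900 − 1274 = -$374.
That loss of $374 beats the $974 the firm would lose by shutting down; producing recovers $600 of fixed cost.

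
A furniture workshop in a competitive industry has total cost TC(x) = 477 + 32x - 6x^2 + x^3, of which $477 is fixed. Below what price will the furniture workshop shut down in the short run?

The firm shuts down when price falls below the minimum of average variable cost. AVC = VC/x = 32 - 6x + x^2.
dAVC/dx = -6 + 2x = 0 gives x = 3. min AVC = 32 - 6·3 + 3^2 = 23.
The firm shuts down for any P below $23.

$23 per unit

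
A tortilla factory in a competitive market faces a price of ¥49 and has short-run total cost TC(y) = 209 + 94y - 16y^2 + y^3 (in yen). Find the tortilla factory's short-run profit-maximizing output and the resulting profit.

AVC = 94 - 16y + y^2 has its minimum ¥30 at y = 8; price ¥49 clears that bar, so the firm operates.
With MC = 94 - 32y + 3y^2, P = MC on the upward-sloping part at y* = 9.
TR = 49·9 = 441. TC = 209 + 279 = 488. Profit = 441 − 488 = -¥47.
By producing, the firm covers all variable cost plus ¥162 of fixed cost; shutting down would lose the full ¥209.

Profit = -¥47 at y = 9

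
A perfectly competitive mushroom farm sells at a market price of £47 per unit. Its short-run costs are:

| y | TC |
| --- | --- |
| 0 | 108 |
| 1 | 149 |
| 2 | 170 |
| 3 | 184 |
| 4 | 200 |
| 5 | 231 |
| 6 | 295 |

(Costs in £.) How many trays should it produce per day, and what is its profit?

Profit at each row (π = 47y − TC): y=0: -108; y=1: -102; y=2: -76; y=3: -43; y=4: -12; y=5: 4; y=6: -13.
Profit is maximized at y = 5. AVC there is 123/5 = £24.60 ≤ P, so producing beats shutting down (which would give -£108).

y = 5; profit = £4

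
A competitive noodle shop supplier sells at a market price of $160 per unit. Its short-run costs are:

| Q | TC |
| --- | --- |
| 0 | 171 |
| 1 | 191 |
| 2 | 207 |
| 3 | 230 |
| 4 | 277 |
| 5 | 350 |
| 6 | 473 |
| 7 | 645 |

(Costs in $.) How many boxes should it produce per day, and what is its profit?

Q = 6; profit = $487

Compute π = P·Q − TC at each output: Q=0: -171; Q=1: -31; Q=2: 113; Q=3: 250; Q=4: 363; Q=5: 450; Q=6: 487; Q=7: 475.
Profit is maximized at Q = 6. AVC there is 302/6 = $50.33 ≤ P, so producing beats shutting down (which would give -$171).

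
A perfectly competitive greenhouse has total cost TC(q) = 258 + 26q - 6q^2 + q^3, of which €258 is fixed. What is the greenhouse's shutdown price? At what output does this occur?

€17 per unit, at q = 3

The firm shuts down when price falls below the minimum of average variable cost. AVC = VC/q = 26 - 6q + q^2.
At the minimum of AVC, MC = AVC. MC = 26 - 12q + 3q^2; setting MC = AVC gives 2q^2 - 6q = 0, so q = 3. min AVC = 17.
For P < €17 the firm produces nothing.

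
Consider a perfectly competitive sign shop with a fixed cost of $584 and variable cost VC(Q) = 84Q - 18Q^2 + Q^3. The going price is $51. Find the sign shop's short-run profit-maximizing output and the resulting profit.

Profit = -$100 at Q = 11

AVC = 84 - 18Q + Q^2; min AVC = $3 at Q = 9. Since P = $51 ≥ min AVC, the firm produces.
With MC = 84 - 36Q + 3Q^2, P = MC on the upward-sloping part at Q* = 11.
TR = 51·11 = 561. TC = 584 + 77 = 661. Profit = 561 − 661 = -$100.
Shutting down would mean losing the fixed cost of $584, so operating at a loss of $100 is better by $484.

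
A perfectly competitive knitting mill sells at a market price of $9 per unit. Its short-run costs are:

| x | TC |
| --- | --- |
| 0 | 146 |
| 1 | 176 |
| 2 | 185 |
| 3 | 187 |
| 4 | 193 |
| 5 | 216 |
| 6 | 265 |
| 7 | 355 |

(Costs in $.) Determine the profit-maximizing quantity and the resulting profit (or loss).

Tabulate TR − TC: x=0: -146; x=1: -167; x=2: -167; x=3: -160; x=4: -157; x=5: -171; x=6: -211; x=7: -292.
Profit is highest at x = 0. Equivalently, the lowest AVC in the table is 47/4 ≈ $11.75 at x = 4, and P = $9 falls below it — price never covers variable cost, so the firm shuts down and loses only its fixed cost.

x = 0 (shut down); profit = -$146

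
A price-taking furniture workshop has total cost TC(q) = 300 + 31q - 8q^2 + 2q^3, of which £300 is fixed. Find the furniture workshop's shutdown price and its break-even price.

Shutdown price = £23; break-even price = £101

Shutdown price = min AVC. AVC = 31 - 8q + 2q^2, with vertex at q = 2 and minimum £23.
ATC = 300/q + 31 - 8q + 2q^2. Setting dATC/dq = −300/q^2 − 8 + 4q = 0 gives q = 5 (since 4·5^3 − 8·5^2 = 300).
min ATC = 300/5 + 31 − 8·5 + 2·5^2 = £101. That is the break-even price.
For £23 ≤ P < £101 the firm produces at a loss; below £23 it shuts down.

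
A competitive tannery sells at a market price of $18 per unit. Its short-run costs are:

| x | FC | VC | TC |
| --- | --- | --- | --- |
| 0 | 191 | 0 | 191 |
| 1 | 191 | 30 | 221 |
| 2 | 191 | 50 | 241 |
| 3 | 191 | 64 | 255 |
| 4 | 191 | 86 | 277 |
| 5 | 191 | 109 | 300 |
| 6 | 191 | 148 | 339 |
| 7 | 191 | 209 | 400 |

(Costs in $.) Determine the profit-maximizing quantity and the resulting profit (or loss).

Compute π = P·x − TC at each output: x=0: -191; x=1: -203; x=2: -205; x=3: -201; x=4: -205; x=5: -210; x=6: -231; x=7: -274.
Profit is highest at x = 0. Equivalently, the lowest AVC in the table is 64/3 ≈ $21.33 at x = 3, and P = $18 falls below it — price never covers variable cost, so the firm shuts down and loses only its fixed cost.

x = 0 (shut down); profit = -$191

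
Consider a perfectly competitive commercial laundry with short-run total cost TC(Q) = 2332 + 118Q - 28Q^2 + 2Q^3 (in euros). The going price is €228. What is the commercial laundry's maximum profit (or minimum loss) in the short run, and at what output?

Profit = -€396 at Q = 11

AVC = 118 - 28Q + 2Q^2; min AVC = €20 at Q = 7. Since P = €228 ≥ min AVC, the firm produces.
With MC = 118 - 56Q + 6Q^2, P = MC on the upward-sloping part at Q* = 11.
TR = 228·11 = 2508. TC = 2332 + 572 = 2904. Profit = 2508 − 2904 = -€396.
By producing, the firm covers all variable cost plus €1936 of fixed cost; shutting down would lose the full €2332.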